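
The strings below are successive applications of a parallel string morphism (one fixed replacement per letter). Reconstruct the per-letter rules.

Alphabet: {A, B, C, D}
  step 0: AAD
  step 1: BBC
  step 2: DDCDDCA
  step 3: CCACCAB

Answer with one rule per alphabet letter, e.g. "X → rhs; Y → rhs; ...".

  step 2 ⇒ step 3: DDCDDCA ⇒ C·C·A·C·C·A·B
    A ↦ B
    C ↦ A
    D ↦ C
  step 1 ⇒ step 2: BBC ⇒ DDC·DDC·A
    B ↦ DDC

A->B, B->DDC, C->A, D->C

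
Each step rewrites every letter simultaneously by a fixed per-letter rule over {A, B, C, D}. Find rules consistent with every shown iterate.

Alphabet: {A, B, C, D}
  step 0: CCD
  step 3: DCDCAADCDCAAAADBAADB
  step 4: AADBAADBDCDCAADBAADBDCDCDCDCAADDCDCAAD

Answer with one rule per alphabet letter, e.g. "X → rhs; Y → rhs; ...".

  step 3 ⇒ step 4: DCDCAADCDCAAAADBAADB ⇒ AA·DB·AA·DB·DC·DC·AA·DB·AA·DB·DC·DC·DC·DC·AA·D·DC·DC·AA·D
    A ↦ DC
    B ↦ D
    C ↦ DB
    D ↦ AA

A->DC, B->D, C->DB, D->AA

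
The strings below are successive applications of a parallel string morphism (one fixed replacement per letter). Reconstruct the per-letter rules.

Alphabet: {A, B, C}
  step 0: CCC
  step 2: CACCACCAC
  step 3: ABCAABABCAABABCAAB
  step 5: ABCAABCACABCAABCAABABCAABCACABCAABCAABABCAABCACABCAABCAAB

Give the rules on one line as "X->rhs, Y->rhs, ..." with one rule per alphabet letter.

A->CA, B->C, C->AB

  step 2 ⇒ step 3: CACCACCAC ⇒ AB·CA·AB·AB·CA·AB·AB·CA·AB
    A ↦ CA
    C ↦ AB
    B ↦ C  (constrained at step 3)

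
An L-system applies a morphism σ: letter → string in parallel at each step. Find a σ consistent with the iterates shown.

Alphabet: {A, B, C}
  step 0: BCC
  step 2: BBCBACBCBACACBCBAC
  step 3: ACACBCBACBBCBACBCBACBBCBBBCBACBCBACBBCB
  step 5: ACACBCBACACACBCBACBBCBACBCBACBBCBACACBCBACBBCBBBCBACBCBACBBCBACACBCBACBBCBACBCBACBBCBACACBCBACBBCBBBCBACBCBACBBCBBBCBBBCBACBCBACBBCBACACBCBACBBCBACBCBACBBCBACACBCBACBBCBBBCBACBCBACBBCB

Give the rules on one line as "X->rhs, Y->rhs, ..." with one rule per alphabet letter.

  step 2 ⇒ step 3: BBCBACBCBACACBCBAC ⇒ AC·AC·BCB·AC·B·BCB·AC·BCB·AC·B·BCB·B·BCB·AC·BCB·AC·B·BCB
    A ↦ B
    B ↦ AC
    C ↦ BCB

A->B, B->AC, C->BCB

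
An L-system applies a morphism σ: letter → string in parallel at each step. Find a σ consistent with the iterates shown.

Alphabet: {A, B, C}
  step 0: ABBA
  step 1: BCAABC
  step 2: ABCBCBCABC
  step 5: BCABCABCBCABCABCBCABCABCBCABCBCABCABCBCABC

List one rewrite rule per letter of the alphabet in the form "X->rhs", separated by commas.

A->BC, B->A, C->BC

  step 1 ⇒ step 2: BCAABC ⇒ A·BC·BC·BC·A·BC
    A ↦ BC
    B ↦ A
    C ↦ BC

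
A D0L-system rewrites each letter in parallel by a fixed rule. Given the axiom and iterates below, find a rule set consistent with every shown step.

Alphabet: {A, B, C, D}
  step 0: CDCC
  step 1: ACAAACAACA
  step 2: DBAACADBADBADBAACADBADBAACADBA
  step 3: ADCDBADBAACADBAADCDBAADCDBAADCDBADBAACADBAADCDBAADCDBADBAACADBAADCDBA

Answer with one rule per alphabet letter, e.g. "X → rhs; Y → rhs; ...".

  step 2 ⇒ step 3: DBAACADBADBADBAACADBADBAACADBA ⇒ A·DC·DBA·DBA·ACA·DBA·A·DC·DBA·A·DC·DBA·A·DC·DBA·DBA·ACA·DBA·A·DC·DBA·A·DC·DBA·DBA·ACA·DBA·A·DC·DBA
    A ↦ DBA
    B ↦ DC
    C ↦ ACA
    D ↦ A

A->DBA, B->DC, C->ACA, D->A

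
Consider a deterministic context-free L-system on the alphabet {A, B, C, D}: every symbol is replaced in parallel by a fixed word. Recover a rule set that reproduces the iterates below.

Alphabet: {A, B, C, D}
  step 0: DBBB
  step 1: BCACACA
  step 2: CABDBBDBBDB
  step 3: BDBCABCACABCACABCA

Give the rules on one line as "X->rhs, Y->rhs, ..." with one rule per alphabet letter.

  step 2 ⇒ step 3: CABDBBDBBDB ⇒ BD·B·CA·B·CA·CA·B·CA·CA·B·CA
    A ↦ B
    B ↦ CA
    C ↦ BD
    D ↦ B

A->B, B->CA, C->BD, D->B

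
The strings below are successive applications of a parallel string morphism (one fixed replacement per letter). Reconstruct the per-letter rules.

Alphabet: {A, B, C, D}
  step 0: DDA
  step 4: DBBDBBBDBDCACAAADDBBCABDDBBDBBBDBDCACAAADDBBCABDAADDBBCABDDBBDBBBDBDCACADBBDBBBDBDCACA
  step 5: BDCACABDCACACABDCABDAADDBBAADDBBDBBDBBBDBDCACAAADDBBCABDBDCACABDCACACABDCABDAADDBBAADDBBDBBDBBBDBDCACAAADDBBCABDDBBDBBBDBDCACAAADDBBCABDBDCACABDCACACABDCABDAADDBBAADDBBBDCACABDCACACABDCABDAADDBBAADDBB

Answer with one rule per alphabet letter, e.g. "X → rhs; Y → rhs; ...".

  step 4 ⇒ step 5: DBBDBBBDBDCACAAADDBBCABDDBBDBBBDBDCACAAADDBBCABDAADDBBCABDDBBDBBBDBDCACADBBDBBBDBDCACA ⇒ BD·CA·CA·BD·CA·CA·CA·BD·CA·BD·AAD·DBB·AAD·DBB·DBB·DBB·BD·BD·CA·CA·AAD·DBB·CA·BD·BD·CA·CA·BD·CA·CA·CA·BD·CA·BD·AAD·DBB·AAD·DBB·DBB·DBB·BD·BD·CA·CA·AAD·DBB·CA·BD·DBB·DBB·BD·BD·CA·CA·AAD·DBB·CA·BD·BD·CA·CA·BD·CA·CA·CA·BD·CA·BD·AAD·DBB·AAD·DBB·BD·CA·CA·BD·CA·CA·CA·BD·CA·BD·AAD·DBB·AAD·DBB
    A ↦ DBB
    B ↦ CA
    C ↦ AAD
    D ↦ BD

A->DBB, B->CA, C->AAD, D->BD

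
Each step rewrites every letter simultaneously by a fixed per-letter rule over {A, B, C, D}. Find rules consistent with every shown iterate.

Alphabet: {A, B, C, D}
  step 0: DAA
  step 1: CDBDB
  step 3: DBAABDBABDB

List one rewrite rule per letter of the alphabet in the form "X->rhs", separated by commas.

A->DB, B->A, C->AB, D->C

  step 0 ⇒ step 1: DAA ⇒ C·DB·DB
    A ↦ DB
    D ↦ C
    B ↦ A  (constrained at step 1)
    C ↦ AB  (constrained at step 1)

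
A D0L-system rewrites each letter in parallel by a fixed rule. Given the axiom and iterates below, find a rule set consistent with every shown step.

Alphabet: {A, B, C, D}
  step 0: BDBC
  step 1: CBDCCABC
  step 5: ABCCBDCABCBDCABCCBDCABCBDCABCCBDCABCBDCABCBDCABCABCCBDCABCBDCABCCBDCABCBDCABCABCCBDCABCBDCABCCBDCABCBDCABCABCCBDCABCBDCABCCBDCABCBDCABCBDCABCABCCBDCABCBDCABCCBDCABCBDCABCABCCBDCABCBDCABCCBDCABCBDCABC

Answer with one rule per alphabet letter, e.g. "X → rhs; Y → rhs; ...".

  step 0 ⇒ step 1: BDBC ⇒ C·BDC·C·ABC
    B ↦ C
    C ↦ ABC
    D ↦ BDC
    A ↦ BD  (constrained at step 1)

A->BD, B->C, C->ABC, D->BDC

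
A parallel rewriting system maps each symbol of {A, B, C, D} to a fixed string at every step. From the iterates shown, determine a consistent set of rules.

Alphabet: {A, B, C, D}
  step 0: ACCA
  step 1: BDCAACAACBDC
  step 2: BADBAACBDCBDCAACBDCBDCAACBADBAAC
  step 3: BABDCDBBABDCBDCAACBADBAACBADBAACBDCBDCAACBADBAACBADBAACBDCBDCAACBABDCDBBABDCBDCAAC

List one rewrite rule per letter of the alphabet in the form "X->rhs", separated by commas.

  step 2 ⇒ step 3: BADBAACBDCBDCAACBDCBDCAACBADBAAC ⇒ BA·BDC·DB·BA·BDC·BDC·AAC·BA·DB·AAC·BA·DB·AAC·BDC·BDC·AAC·BA·DB·AAC·BA·DB·AAC·BDC·BDC·AAC·BA·BDC·DB·BA·BDC·BDC·AAC
    A ↦ BDC
    B ↦ BA
    C ↦ AAC
    D ↦ DB

A->BDC, B->BA, C->AAC, D->DB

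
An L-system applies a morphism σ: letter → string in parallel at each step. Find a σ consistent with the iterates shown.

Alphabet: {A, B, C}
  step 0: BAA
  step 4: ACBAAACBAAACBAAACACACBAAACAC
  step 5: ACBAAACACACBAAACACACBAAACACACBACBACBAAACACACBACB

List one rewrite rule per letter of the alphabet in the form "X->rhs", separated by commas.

  step 4 ⇒ step 5: ACBAAACBAAACBAAACACACBAAACAC ⇒ AC·B·AA·AC·AC·AC·B·AA·AC·AC·AC·B·AA·AC·AC·AC·B·AC·B·AC·B·AA·AC·AC·AC·B·AC·B
    A ↦ AC
    B ↦ AA
    C ↦ B

A->AC, B->AA, C->B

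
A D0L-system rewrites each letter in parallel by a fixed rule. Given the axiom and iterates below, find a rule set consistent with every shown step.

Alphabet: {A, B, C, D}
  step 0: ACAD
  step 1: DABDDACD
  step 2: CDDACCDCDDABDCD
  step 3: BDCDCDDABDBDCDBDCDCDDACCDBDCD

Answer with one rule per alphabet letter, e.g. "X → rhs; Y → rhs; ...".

  step 2 ⇒ step 3: CDDACCDCDDABDCD ⇒ BD·CD·CD·DA·BD·BD·CD·BD·CD·CD·DA·C·CD·BD·CD
    A ↦ DA
    B ↦ C
    C ↦ BD
    D ↦ CD

A->DA, B->C, C->BD, D->CD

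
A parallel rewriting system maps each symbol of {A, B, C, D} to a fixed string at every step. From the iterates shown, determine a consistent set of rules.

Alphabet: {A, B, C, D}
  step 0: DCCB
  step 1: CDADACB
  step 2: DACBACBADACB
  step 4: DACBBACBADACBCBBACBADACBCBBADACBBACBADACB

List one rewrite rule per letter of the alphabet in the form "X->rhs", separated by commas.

  step 1 ⇒ step 2: CDADACB ⇒ DA·C·BA·C·BA·DA·CB
    A ↦ BA
    B ↦ CB
    C ↦ DA
    D ↦ C

A->BA, B->CB, C->DA, D->C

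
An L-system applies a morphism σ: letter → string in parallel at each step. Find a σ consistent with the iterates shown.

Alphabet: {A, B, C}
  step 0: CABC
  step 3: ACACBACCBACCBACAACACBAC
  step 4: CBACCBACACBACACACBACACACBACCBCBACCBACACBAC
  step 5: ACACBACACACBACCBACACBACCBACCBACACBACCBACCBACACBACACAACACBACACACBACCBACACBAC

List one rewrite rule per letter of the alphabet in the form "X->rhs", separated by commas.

  step 4 ⇒ step 5: CBACCBACACBACACACBACACACBACCBCBACCBACACBAC ⇒ AC·A·CB·AC·AC·A·CB·AC·CB·AC·A·CB·AC·CB·AC·CB·AC·A·CB·AC·CB·AC·CB·AC·A·CB·AC·AC·A·AC·A·CB·AC·AC·A·CB·AC·CB·AC·A·CB·AC
    A ↦ CB
    B ↦ A
    C ↦ AC

A->CB, B->A, C->AC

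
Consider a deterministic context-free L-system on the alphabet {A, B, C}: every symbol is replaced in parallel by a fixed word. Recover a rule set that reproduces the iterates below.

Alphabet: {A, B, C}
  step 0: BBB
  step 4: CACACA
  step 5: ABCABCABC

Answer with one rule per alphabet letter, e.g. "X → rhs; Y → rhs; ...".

A->BC, B->C, C->A

  step 4 ⇒ step 5: CACACA ⇒ A·BC·A·BC·A·BC
    A ↦ BC
    C ↦ A
    B ↦ C  (constrained at step 0)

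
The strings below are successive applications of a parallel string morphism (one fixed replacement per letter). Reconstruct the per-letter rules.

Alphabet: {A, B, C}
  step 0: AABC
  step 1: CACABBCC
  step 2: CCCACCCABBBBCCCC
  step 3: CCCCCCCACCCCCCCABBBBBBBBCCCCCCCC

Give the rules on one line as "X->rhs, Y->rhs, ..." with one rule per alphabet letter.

  step 2 ⇒ step 3: CCCACCCABBBBCCCC ⇒ CC·CC·CC·CA·CC·CC·CC·CA·BB·BB·BB·BB·CC·CC·CC·CC
    A ↦ CA
    B ↦ BB
    C ↦ CC

A->CA, B->BB, C->CC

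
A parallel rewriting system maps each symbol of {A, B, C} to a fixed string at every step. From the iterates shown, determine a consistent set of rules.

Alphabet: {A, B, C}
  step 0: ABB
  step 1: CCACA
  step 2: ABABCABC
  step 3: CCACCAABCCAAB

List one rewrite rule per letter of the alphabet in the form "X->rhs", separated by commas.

A->C, B->CA, C->AB

  step 2 ⇒ step 3: ABABCABC ⇒ C·CA·C·CA·AB·C·CA·AB
    A ↦ C
    B ↦ CA
    C ↦ AB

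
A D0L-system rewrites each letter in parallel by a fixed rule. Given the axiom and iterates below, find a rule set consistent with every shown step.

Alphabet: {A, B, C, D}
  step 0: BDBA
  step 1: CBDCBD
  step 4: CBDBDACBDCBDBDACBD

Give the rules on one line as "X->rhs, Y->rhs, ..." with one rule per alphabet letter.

A->BD, B->C, C->A, D->BD

  step 0 ⇒ step 1: BDBA ⇒ C·BD·C·BD
    A ↦ BD
    B ↦ C
    D ↦ BD
    C ↦ A  (constrained at step 1)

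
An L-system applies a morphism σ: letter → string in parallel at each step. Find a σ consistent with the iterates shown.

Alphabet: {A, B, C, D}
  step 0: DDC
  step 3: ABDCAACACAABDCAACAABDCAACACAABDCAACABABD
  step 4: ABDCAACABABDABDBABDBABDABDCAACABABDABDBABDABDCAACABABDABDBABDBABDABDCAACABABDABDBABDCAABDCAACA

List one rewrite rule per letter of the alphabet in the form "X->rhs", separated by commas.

  step 3 ⇒ step 4: ABDCAACACAABDCAACAABDCAACACAABDCAACABABD ⇒ ABD·CA·ACA·B·ABD·ABD·B·ABD·B·ABD·ABD·CA·ACA·B·ABD·ABD·B·ABD·ABD·CA·ACA·B·ABD·ABD·B·ABD·B·ABD·ABD·CA·ACA·B·ABD·ABD·B·ABD·CA·ABD·CA·ACA
    A ↦ ABD
    B ↦ CA
    C ↦ B
    D ↦ ACA

A->ABD, B->CA, C->B, D->ACA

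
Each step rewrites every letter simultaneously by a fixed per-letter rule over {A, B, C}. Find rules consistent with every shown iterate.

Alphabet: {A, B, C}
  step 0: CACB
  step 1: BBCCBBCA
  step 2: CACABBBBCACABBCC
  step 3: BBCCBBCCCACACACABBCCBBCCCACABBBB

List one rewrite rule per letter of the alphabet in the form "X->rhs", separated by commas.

A->CC, B->CA, C->BB

  step 2 ⇒ step 3: CACABBBBCACABBCC ⇒ BB·CC·BB·CC·CA·CA·CA·CA·BB·CC·BB·CC·CA·CA·BB·BB
    A ↦ CC
    B ↦ CA
    C ↦ BB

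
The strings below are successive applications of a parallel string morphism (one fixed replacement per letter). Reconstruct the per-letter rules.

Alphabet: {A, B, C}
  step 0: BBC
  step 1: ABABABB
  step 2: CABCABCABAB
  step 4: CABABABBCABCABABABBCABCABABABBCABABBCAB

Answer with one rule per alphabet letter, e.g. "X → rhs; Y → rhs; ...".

A->C, B->AB, C->ABB

  step 1 ⇒ step 2: ABABABB ⇒ C·AB·C·AB·C·AB·AB
    A ↦ C
    B ↦ AB
  step 0 ⇒ step 1: BBC ⇒ AB·AB·ABB
    C ↦ ABB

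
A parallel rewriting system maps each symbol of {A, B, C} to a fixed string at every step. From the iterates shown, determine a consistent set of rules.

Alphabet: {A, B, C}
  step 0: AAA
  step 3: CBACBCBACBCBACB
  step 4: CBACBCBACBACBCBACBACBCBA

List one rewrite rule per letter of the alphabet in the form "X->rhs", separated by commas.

  step 3 ⇒ step 4: CBACBCBACBCBACB ⇒ CB·A·CB·CB·A·CB·A·CB·CB·A·CB·A·CB·CB·A
    A ↦ CB
    B ↦ A
    C ↦ CB

A->CB, B->A, C->CB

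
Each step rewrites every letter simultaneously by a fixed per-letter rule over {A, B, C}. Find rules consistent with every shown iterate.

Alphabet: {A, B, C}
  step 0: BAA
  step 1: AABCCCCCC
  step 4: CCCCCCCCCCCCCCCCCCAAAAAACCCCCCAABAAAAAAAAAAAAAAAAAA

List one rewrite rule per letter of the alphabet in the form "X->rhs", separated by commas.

A->CCC, B->AAB, C->A

  step 0 ⇒ step 1: BAA ⇒ AAB·CCC·CCC
    A ↦ CCC
    B ↦ AAB
    C ↦ A  (constrained at step 1)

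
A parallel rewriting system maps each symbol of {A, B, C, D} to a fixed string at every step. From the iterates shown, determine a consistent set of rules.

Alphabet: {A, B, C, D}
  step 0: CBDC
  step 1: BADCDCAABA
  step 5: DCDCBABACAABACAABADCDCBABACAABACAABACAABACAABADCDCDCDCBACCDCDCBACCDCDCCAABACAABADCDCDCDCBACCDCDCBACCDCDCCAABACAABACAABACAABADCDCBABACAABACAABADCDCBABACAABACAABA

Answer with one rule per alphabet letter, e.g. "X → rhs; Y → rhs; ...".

A->C, B->DCD, C->BA, D->CAA

  step 0 ⇒ step 1: CBDC ⇒ BA·DCD·CAA·BA
    B ↦ DCD
    C ↦ BA
    D ↦ CAA
    A ↦ C  (constrained at step 1)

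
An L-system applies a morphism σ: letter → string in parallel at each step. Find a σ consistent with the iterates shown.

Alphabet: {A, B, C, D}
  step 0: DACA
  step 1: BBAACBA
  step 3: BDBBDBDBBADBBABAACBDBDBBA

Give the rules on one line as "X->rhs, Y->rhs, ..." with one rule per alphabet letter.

A->BA, B->DB, C->AC, D->B

  step 0 ⇒ step 1: DACA ⇒ B·BA·AC·BA
    A ↦ BA
    C ↦ AC
    D ↦ B
    B ↦ DB  (constrained at step 1)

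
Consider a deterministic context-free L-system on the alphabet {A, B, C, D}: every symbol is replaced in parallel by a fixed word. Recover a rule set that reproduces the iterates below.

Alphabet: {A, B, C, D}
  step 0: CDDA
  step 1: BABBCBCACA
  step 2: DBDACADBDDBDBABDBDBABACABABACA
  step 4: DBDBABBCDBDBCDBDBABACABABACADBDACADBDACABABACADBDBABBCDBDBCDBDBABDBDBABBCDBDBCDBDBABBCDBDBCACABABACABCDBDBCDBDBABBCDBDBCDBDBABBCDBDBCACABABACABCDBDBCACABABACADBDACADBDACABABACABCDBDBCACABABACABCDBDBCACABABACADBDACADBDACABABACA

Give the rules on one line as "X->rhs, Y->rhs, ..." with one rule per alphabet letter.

A->ACA, B->DBD, C->BAB, D->BC

  step 1 ⇒ step 2: BABBCBCACA ⇒ DBD·ACA·DBD·DBD·BAB·DBD·BAB·ACA·BAB·ACA
    A ↦ ACA
    B ↦ DBD
    C ↦ BAB
  step 0 ⇒ step 1: CDDA ⇒ BAB·BC·BC·ACA
    D ↦ BC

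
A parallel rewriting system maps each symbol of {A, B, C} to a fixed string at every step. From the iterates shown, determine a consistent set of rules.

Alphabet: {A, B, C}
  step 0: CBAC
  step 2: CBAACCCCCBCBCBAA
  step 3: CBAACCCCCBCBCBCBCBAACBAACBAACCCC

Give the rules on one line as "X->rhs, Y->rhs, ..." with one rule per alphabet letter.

  step 2 ⇒ step 3: CBAACCCCCBCBCBAA ⇒ CB·AA·CC·CC·CB·CB·CB·CB·CB·AA·CB·AA·CB·AA·CC·CC
    A ↦ CC
    B ↦ AA
    C ↦ CB

A->CC, B->AA, C->CB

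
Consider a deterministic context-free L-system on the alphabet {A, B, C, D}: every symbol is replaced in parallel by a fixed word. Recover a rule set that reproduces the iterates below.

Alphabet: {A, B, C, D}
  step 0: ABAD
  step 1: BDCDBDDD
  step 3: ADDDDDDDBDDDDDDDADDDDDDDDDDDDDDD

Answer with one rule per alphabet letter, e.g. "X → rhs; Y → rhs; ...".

A->BD, B->CD, C->AD, D->DD

  step 0 ⇒ step 1: ABAD ⇒ BD·CD·BD·DD
    A ↦ BD
    B ↦ CD
    D ↦ DD
    C ↦ AD  (constrained at step 1)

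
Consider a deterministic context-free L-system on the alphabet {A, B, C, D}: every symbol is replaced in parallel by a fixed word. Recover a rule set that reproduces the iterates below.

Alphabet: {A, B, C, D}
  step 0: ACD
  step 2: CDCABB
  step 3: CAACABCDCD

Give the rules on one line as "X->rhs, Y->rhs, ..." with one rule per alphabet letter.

  step 2 ⇒ step 3: CDCABB ⇒ CA·A·CA·B·CD·CD
    A ↦ B
    B ↦ CD
    C ↦ CA
    D ↦ A

A->B, B->CD, C->CA, D->A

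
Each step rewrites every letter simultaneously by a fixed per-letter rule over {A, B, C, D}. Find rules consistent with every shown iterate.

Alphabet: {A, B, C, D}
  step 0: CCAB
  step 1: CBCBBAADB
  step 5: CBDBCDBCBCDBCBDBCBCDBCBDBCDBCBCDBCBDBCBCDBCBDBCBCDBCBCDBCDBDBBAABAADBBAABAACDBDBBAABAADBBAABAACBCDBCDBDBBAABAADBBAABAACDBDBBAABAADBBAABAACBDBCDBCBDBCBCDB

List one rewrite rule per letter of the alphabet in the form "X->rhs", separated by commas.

A->BAA, B->DB, C->CB, D->C

  step 0 ⇒ step 1: CCAB ⇒ CB·CB·BAA·DB
    A ↦ BAA
    B ↦ DB
    C ↦ CB
    D ↦ C  (constrained at step 1)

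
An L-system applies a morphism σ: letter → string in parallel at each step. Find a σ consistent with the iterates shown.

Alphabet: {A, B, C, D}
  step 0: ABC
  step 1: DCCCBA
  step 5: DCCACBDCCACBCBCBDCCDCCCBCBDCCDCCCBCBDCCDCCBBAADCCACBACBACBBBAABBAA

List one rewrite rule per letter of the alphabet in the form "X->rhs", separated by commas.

A->DCC, B->CB, C->A, D->BB

  step 0 ⇒ step 1: ABC ⇒ DCC·CB·A
    A ↦ DCC
    B ↦ CB
    C ↦ A
    D ↦ BB  (constrained at step 1)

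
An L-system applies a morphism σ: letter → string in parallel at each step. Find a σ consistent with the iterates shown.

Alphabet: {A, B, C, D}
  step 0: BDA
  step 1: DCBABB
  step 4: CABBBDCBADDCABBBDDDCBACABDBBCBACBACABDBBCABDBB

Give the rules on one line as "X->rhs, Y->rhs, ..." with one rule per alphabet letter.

A->BB, B->D, C->CAB, D->CBA

  step 0 ⇒ step 1: BDA ⇒ D·CBA·BB
    A ↦ BB
    B ↦ D
    D ↦ CBA
    C ↦ CAB  (constrained at step 1)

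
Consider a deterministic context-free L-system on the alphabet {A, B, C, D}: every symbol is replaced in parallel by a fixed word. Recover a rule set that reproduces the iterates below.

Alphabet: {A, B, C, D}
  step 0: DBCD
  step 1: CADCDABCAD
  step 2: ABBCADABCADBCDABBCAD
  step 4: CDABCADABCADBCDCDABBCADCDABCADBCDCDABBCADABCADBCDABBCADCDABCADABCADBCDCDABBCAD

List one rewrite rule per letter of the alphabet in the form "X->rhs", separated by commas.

A->B, B->CD, C->AB, D->CAD

  step 1 ⇒ step 2: CADCDABCAD ⇒ AB·B·CAD·AB·CAD·B·CD·AB·B·CAD
    A ↦ B
    B ↦ CD
    C ↦ AB
    D ↦ CAD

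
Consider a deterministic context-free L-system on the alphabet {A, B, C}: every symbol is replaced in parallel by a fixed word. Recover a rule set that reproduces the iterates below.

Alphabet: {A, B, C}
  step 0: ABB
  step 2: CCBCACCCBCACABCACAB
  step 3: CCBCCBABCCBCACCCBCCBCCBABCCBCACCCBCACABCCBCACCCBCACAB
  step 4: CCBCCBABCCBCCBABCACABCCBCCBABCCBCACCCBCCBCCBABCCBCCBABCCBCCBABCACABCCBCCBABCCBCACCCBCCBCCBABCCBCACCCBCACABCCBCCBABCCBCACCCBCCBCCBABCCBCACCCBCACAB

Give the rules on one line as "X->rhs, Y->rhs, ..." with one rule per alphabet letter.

A->CAC, B->AB, C->CCB

  step 3 ⇒ step 4: CCBCCBABCCBCACCCBCCBCCBABCCBCACCCBCACABCCBCACCCBCACAB ⇒ CCB·CCB·AB·CCB·CCB·AB·CAC·AB·CCB·CCB·AB·CCB·CAC·CCB·CCB·CCB·AB·CCB·CCB·AB·CCB·CCB·AB·CAC·AB·CCB·CCB·AB·CCB·CAC·CCB·CCB·CCB·AB·CCB·CAC·CCB·CAC·AB·CCB·CCB·AB·CCB·CAC·CCB·CCB·CCB·AB·CCB·CAC·CCB·CAC·AB
    A ↦ CAC
    B ↦ AB
    C ↦ CCB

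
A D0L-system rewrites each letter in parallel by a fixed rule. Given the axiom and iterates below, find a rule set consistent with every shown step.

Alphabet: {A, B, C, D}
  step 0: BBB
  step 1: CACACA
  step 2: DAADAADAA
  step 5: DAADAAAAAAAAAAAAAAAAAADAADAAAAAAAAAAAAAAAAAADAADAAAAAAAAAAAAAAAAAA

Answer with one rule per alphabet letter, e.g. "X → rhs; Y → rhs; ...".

  step 1 ⇒ step 2: CACACA ⇒ D·AA·D·AA·D·AA
    A ↦ AA
    C ↦ D
  step 0 ⇒ step 1: BBB ⇒ CA·CA·CA
    B ↦ CA
    D ↦ BB  (constrained at step 2)

A->AA, B->CA, C->D, D->BB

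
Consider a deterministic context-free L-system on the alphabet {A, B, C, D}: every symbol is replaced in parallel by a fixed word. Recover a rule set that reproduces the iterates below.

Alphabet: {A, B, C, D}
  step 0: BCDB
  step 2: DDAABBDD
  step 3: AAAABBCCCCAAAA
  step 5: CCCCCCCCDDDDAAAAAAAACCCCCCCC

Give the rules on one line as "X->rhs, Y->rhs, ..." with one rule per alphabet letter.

A->B, B->CC, C->D, D->AA

  step 2 ⇒ step 3: DDAABBDD ⇒ AA·AA·B·B·CC·CC·AA·AA
    A ↦ B
    B ↦ CC
    D ↦ AA
    C ↦ D  (constrained at step 0)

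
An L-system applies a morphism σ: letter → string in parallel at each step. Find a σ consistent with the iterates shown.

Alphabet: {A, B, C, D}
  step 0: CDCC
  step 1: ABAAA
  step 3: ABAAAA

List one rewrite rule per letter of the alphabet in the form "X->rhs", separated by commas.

A->C, B->D, C->A, D->BA

  step 0 ⇒ step 1: CDCC ⇒ A·BA·A·A
    C ↦ A
    D ↦ BA
    A ↦ C  (constrained at step 1)
    B ↦ D  (constrained at step 1)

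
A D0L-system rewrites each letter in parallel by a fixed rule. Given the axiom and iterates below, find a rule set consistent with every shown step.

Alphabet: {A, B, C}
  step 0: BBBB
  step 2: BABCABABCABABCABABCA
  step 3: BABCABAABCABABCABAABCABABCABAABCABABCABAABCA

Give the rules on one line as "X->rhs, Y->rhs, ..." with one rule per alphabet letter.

A->BCA, B->BA, C->A

  step 2 ⇒ step 3: BABCABABCABABCABABCA ⇒ BA·BCA·BA·A·BCA·BA·BCA·BA·A·BCA·BA·BCA·BA·A·BCA·BA·BCA·BA·A·BCA
    A ↦ BCA
    B ↦ BA
    C ↦ A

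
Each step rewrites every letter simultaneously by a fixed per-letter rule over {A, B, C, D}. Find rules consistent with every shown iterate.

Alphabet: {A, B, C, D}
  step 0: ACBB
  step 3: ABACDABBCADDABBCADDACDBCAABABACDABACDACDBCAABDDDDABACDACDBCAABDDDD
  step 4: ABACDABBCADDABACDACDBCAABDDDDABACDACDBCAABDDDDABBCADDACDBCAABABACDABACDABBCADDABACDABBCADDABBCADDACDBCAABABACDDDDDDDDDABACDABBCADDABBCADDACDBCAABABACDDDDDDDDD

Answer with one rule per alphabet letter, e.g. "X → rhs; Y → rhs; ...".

  step 3 ⇒ step 4: ABACDABBCADDABBCADDACDBCAABABACDABACDACDBCAABDDDDABACDACDBCAABDDDD ⇒ AB·ACD·AB·BCA·DD·AB·ACD·ACD·BCA·AB·DD·DD·AB·ACD·ACD·BCA·AB·DD·DD·AB·BCA·DD·ACD·BCA·AB·AB·ACD·AB·ACD·AB·BCA·DD·AB·ACD·AB·BCA·DD·AB·BCA·DD·ACD·BCA·AB·AB·ACD·DD·DD·DD·DD·AB·ACD·AB·BCA·DD·AB·BCA·DD·ACD·BCA·AB·AB·ACD·DD·DD·DD·DD
    A ↦ AB
    B ↦ ACD
    C ↦ BCA
    D ↦ DD

A->AB, B->ACD, C->BCA, D->DD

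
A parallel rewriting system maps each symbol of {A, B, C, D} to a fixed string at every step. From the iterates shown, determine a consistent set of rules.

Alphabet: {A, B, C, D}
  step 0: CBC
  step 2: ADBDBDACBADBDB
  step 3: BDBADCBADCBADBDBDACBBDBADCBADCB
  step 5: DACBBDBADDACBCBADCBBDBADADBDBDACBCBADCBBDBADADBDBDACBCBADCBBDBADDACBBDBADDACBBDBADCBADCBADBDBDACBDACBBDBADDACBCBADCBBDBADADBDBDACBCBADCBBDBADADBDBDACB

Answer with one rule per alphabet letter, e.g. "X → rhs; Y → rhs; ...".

A->BDB, B->CB, C->DA, D->AD

  step 2 ⇒ step 3: ADBDBDACBADBDB ⇒ BDB·AD·CB·AD·CB·AD·BDB·DA·CB·BDB·AD·CB·AD·CB
    A ↦ BDB
    B ↦ CB
    C ↦ DA
    D ↦ AD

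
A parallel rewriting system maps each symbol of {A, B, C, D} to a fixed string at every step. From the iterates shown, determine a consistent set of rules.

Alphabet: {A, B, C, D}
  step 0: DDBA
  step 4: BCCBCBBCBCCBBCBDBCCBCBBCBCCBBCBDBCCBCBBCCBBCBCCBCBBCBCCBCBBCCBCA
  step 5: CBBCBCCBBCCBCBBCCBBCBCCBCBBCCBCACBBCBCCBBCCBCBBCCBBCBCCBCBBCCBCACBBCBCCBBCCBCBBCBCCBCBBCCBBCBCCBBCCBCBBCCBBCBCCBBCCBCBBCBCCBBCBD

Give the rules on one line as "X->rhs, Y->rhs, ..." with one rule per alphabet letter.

  step 4 ⇒ step 5: BCCBCBBCBCCBBCBDBCCBCBBCBCCBBCBDBCCBCBBCCBBCBCCBCBBCBCCBCBBCCBCA ⇒ CB·BC·BC·CB·BC·CB·CB·BC·CB·BC·BC·CB·CB·BC·CB·CA·CB·BC·BC·CB·BC·CB·CB·BC·CB·BC·BC·CB·CB·BC·CB·CA·CB·BC·BC·CB·BC·CB·CB·BC·BC·CB·CB·BC·CB·BC·BC·CB·BC·CB·CB·BC·CB·BC·BC·CB·BC·CB·CB·BC·BC·CB·BC·BD
    A ↦ BD
    B ↦ CB
    C ↦ BC
    D ↦ CA

A->BD, B->CB, C->BC, D->CA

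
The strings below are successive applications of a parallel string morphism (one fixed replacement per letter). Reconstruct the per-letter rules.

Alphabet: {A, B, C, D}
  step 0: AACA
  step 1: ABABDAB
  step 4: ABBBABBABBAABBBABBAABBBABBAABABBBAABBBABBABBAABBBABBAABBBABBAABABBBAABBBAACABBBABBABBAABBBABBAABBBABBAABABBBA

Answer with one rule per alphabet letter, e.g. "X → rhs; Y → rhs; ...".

  step 0 ⇒ step 1: AACA ⇒ AB·AB·D·AB
    A ↦ AB
    C ↦ D
    B ↦ BBA  (constrained at step 1)
    D ↦ AC  (constrained at step 1)

A->AB, B->BBA, C->D, D->AC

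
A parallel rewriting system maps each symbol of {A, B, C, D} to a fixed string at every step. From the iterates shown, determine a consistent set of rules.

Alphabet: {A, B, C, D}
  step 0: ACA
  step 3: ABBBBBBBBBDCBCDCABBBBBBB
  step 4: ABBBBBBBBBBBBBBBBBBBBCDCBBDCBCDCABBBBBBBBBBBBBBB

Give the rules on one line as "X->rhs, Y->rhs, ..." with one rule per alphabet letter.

A->AB, B->BB, C->DC, D->BC

  step 3 ⇒ step 4: ABBBBBBBBBDCBCDCABBBBBBB ⇒ AB·BB·BB·BB·BB·BB·BB·BB·BB·BB·BC·DC·BB·DC·BC·DC·AB·BB·BB·BB·BB·BB·BB·BB
    A ↦ AB
    B ↦ BB
    C ↦ DC
    D ↦ BC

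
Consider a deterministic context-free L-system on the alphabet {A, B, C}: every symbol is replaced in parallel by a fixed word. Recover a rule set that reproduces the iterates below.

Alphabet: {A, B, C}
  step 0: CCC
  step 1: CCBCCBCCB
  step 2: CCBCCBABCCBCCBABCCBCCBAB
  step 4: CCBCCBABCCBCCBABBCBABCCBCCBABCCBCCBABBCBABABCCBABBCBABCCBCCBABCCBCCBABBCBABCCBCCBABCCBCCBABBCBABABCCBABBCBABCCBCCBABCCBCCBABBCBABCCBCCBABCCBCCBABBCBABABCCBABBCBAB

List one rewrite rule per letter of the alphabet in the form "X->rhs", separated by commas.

A->BCB, B->AB, C->CCB

  step 1 ⇒ step 2: CCBCCBCCB ⇒ CCB·CCB·AB·CCB·CCB·AB·CCB·CCB·AB
    B ↦ AB
    C ↦ CCB
    A ↦ BCB  (constrained at step 2)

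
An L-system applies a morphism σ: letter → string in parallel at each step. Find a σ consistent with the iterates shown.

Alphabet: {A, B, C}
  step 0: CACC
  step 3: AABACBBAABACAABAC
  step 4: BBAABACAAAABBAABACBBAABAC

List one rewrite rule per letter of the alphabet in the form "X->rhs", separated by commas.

  step 3 ⇒ step 4: AABACBBAABACAABAC ⇒ B·B·AA·B·AC·AA·AA·B·B·AA·B·AC·B·B·AA·B·AC
    A ↦ B
    B ↦ AA
    C ↦ AC

A->B, B->AA, C->AC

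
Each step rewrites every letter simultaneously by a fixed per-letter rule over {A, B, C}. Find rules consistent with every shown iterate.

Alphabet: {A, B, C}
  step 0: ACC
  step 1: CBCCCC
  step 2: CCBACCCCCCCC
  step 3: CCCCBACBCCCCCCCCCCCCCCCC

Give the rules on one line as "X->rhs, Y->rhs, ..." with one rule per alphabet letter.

A->CB, B->BA, C->CC

  step 2 ⇒ step 3: CCBACCCCCCCC ⇒ CC·CC·BA·CB·CC·CC·CC·CC·CC·CC·CC·CC
    A ↦ CB
    B ↦ BA
    C ↦ CC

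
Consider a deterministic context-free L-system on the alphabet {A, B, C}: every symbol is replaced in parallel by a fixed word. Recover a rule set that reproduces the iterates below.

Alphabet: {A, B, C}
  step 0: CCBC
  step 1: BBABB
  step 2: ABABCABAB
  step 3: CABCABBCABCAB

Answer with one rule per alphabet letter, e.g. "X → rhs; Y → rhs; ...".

  step 2 ⇒ step 3: ABABCABAB ⇒ C·AB·C·AB·B·C·AB·C·AB
    A ↦ C
    B ↦ AB
    C ↦ B

A->C, B->AB, C->B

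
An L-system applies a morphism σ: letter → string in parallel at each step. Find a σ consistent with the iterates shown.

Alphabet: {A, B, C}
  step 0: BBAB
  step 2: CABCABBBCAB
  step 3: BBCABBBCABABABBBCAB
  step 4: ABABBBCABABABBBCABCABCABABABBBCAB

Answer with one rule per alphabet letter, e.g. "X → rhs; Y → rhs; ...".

A->C, B->AB, C->BB

  step 3 ⇒ step 4: BBCABBBCABABABBBCAB ⇒ AB·AB·BB·C·AB·AB·AB·BB·C·AB·C·AB·C·AB·AB·AB·BB·C·AB
    A ↦ C
    B ↦ AB
    C ↦ BB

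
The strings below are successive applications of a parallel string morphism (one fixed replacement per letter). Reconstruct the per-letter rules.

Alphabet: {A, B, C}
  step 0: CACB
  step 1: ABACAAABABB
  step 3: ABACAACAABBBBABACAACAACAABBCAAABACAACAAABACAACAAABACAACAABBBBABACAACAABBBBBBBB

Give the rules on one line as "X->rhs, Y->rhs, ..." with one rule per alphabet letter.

  step 0 ⇒ step 1: CACB ⇒ ABA·CAA·ABA·BB
    A ↦ CAA
    B ↦ BB
    C ↦ ABA

A->CAA, B->BB, C->ABA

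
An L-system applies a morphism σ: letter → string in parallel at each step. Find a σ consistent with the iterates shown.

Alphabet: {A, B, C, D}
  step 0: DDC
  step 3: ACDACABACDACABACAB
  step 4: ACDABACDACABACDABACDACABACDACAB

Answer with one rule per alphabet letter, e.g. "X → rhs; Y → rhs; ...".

  step 3 ⇒ step 4: ACDACABACDACABACAB ⇒ AC·D·AB·AC·D·AC·AB·AC·D·AB·AC·D·AC·AB·AC·D·AC·AB
    A ↦ AC
    B ↦ AB
    C ↦ D
    D ↦ AB

A->AC, B->AB, C->D, D->AB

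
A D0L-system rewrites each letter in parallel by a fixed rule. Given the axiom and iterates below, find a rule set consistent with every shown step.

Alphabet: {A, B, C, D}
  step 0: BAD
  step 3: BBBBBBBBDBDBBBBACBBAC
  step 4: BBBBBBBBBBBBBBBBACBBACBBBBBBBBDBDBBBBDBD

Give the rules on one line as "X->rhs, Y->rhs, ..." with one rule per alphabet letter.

A->DB, B->BB, C->D, D->AC

  step 3 ⇒ step 4: BBBBBBBBDBDBBBBACBBAC ⇒ BB·BB·BB·BB·BB·BB·BB·BB·AC·BB·AC·BB·BB·BB·BB·DB·D·BB·BB·DB·D
    A ↦ DB
    B ↦ BB
    C ↦ D
    D ↦ AC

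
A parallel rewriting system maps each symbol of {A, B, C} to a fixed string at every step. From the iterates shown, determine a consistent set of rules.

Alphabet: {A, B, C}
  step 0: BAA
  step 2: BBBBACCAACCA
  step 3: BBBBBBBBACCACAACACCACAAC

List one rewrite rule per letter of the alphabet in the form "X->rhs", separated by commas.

  step 2 ⇒ step 3: BBBBACCAACCA ⇒ BB·BB·BB·BB·AC·CA·CA·AC·AC·CA·CA·AC
    A ↦ AC
    B ↦ BB
    C ↦ CA

A->AC, B->BB, C->CA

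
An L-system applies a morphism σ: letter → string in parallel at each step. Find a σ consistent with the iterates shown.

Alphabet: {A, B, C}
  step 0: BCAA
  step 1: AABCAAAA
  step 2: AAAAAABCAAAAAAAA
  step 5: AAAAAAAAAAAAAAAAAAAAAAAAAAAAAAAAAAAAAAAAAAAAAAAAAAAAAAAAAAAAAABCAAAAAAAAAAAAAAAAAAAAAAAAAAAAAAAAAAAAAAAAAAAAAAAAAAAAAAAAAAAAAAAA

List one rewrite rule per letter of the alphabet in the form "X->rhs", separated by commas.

A->AA, B->AA, C->BC

  step 1 ⇒ step 2: AABCAAAA ⇒ AA·AA·AA·BC·AA·AA·AA·AA
    A ↦ AA
    B ↦ AA
    C ↦ BC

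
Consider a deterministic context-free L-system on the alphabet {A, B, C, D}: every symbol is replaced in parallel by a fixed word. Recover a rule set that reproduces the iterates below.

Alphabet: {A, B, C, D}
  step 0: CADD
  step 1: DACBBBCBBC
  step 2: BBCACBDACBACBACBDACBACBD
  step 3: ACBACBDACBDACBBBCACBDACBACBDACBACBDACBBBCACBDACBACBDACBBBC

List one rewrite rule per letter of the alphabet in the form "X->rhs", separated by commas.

A->ACB, B->ACB, C->D, D->BBC

  step 2 ⇒ step 3: BBCACBDACBACBACBDACBACBD ⇒ ACB·ACB·D·ACB·D·ACB·BBC·ACB·D·ACB·ACB·D·ACB·ACB·D·ACB·BBC·ACB·D·ACB·ACB·D·ACB·BBC
    A ↦ ACB
    B ↦ ACB
    C ↦ D
    D ↦ BBC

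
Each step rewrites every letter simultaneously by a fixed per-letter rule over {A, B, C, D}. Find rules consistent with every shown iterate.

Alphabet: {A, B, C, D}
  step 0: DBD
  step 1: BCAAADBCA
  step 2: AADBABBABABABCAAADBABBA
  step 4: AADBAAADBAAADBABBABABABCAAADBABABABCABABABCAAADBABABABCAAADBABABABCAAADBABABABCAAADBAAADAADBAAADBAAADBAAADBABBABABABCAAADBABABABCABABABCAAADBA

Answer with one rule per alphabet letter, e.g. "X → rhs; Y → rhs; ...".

  step 1 ⇒ step 2: BCAAADBCA ⇒ AAD·BAB·BA·BA·BA·BCA·AAD·BAB·BA
    A ↦ BA
    B ↦ AAD
    C ↦ BAB
    D ↦ BCA

A->BA, B->AAD, C->BAB, D->BCA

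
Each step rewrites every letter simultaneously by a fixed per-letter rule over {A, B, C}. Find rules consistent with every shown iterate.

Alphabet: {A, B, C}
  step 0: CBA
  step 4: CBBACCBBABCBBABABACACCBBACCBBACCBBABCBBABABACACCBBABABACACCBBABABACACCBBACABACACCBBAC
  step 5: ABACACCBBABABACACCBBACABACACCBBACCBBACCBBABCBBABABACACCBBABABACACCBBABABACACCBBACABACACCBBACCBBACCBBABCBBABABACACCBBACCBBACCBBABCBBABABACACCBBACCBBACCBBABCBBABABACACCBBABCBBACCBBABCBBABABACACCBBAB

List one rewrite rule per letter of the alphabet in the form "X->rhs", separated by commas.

  step 4 ⇒ step 5: CBBACCBBABCBBABABACACCBBACCBBACCBBABCBBABABACACCBBABABACACCBBABABACACCBBACABACACCBBAC ⇒ AB·AC·AC·CBB·AB·AB·AC·AC·CBB·AC·AB·AC·AC·CBB·AC·CBB·AC·CBB·AB·CBB·AB·AB·AC·AC·CBB·AB·AB·AC·AC·CBB·AB·AB·AC·AC·CBB·AC·AB·AC·AC·CBB·AC·CBB·AC·CBB·AB·CBB·AB·AB·AC·AC·CBB·AC·CBB·AC·CBB·AB·CBB·AB·AB·AC·AC·CBB·AC·CBB·AC·CBB·AB·CBB·AB·AB·AC·AC·CBB·AB·CBB·AC·CBB·AB·CBB·AB·AB·AC·AC·CBB·AB
    A ↦ CBB
    B ↦ AC
    C ↦ AB

A->CBB, B->AC, C->AB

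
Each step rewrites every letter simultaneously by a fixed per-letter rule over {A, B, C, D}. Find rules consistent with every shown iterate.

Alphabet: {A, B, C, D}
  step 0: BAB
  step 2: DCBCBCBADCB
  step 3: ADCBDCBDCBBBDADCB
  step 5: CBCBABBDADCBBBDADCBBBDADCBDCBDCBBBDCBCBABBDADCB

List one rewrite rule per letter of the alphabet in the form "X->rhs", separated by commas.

  step 2 ⇒ step 3: DCBCBCBADCB ⇒ A·D·CB·D·CB·D·CB·BBD·A·D·CB
    A ↦ BBD
    B ↦ CB
    C ↦ D
    D ↦ A

A->BBD, B->CB, C->D, D->A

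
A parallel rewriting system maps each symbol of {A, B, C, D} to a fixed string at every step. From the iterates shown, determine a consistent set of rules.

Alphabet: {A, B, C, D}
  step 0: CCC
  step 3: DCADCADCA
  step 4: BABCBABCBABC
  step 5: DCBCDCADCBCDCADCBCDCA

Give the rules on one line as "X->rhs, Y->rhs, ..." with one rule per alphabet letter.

  step 4 ⇒ step 5: BABCBABCBABC ⇒ DC·BC·DC·A·DC·BC·DC·A·DC·BC·DC·A
    A ↦ BC
    B ↦ DC
    C ↦ A
  step 3 ⇒ step 4: DCADCADCA ⇒ B·A·BC·B·A·BC·B·A·BC
    D ↦ B

A->BC, B->DC, C->A, D->B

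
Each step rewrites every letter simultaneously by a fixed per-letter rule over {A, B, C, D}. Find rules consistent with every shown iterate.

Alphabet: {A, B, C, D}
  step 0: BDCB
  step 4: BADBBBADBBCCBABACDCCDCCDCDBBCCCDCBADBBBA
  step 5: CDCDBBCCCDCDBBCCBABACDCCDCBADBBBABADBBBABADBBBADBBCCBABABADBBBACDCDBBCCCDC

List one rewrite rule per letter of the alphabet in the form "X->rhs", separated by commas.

  step 4 ⇒ step 5: BADBBBADBBCCBABACDCCDCCDCDBBCCCDCBADBBBA ⇒ C·DC·DBB·C·C·C·DC·DBB·C·C·BA·BA·C·DC·C·DC·BA·DBB·BA·BA·DBB·BA·BA·DBB·BA·DBB·C·C·BA·BA·BA·DBB·BA·C·DC·DBB·C·C·C·DC
    A ↦ DC
    B ↦ C
    C ↦ BA
    D ↦ DBB

A->DC, B->C, C->BA, D->DBB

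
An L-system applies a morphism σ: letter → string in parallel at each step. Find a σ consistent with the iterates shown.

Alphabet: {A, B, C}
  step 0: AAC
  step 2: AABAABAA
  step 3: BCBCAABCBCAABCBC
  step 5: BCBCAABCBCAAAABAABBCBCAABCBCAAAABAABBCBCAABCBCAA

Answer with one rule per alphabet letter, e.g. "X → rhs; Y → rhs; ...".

A->BC, B->AA, C->B

  step 2 ⇒ step 3: AABAABAA ⇒ BC·BC·AA·BC·BC·AA·BC·BC
    A ↦ BC
    B ↦ AA
    C ↦ B  (constrained at step 0)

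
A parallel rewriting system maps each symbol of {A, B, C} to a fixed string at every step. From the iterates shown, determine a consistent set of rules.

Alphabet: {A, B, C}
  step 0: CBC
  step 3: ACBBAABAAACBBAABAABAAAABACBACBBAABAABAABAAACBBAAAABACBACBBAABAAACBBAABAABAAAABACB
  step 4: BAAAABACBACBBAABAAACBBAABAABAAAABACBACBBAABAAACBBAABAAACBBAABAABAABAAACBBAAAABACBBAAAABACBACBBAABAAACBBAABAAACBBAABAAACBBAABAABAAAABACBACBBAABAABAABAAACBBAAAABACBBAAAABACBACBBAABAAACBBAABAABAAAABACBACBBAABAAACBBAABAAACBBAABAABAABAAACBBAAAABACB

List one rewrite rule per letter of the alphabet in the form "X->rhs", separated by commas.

A->BAA, B->ACB, C->AAB

  step 3 ⇒ step 4: ACBBAABAAACBBAABAABAAAABACBACBBAABAABAABAAACBBAAAABACBACBBAABAAACBBAABAABAAAABACB ⇒ BAA·AAB·ACB·ACB·BAA·BAA·ACB·BAA·BAA·BAA·AAB·ACB·ACB·BAA·BAA·ACB·BAA·BAA·ACB·BAA·BAA·BAA·BAA·ACB·BAA·AAB·ACB·BAA·AAB·ACB·ACB·BAA·BAA·ACB·BAA·BAA·ACB·BAA·BAA·ACB·BAA·BAA·BAA·AAB·ACB·ACB·BAA·BAA·BAA·BAA·ACB·BAA·AAB·ACB·BAA·AAB·ACB·ACB·BAA·BAA·ACB·BAA·BAA·BAA·AAB·ACB·ACB·BAA·BAA·ACB·BAA·BAA·ACB·BAA·BAA·BAA·BAA·ACB·BAA·AAB·ACB
    A ↦ BAA
    B ↦ ACB
    C ↦ AAB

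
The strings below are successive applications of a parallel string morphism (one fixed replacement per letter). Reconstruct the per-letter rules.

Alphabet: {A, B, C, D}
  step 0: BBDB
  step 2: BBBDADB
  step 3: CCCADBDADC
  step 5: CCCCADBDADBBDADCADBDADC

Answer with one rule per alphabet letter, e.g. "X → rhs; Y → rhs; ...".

A->BD, B->C, C->B, D->AD

  step 2 ⇒ step 3: BBBDADB ⇒ C·C·C·AD·BD·AD·C
    A ↦ BD
    B ↦ C
    D ↦ AD
    C ↦ B  (constrained at step 3)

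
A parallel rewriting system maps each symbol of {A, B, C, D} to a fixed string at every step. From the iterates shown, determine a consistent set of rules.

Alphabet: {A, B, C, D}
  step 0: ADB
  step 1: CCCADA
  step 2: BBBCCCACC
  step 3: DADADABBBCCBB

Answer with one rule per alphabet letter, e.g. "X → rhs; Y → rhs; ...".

  step 2 ⇒ step 3: BBBCCCACC ⇒ DA·DA·DA·B·B·B·CC·B·B
    A ↦ CC
    B ↦ DA
    C ↦ B
  step 0 ⇒ step 1: ADB ⇒ CC·CA·DA
    D ↦ CA

A->CC, B->DA, C->B, D->CA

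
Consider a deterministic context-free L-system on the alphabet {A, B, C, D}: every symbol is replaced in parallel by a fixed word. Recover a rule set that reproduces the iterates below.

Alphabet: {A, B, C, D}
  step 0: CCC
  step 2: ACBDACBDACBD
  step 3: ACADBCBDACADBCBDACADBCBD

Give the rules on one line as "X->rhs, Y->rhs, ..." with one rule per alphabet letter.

A->AC, B->BC, C->AD, D->BD

  step 2 ⇒ step 3: ACBDACBDACBD ⇒ AC·AD·BC·BD·AC·AD·BC·BD·AC·AD·BC·BD
    A ↦ AC
    B ↦ BC
    C ↦ AD
    D ↦ BD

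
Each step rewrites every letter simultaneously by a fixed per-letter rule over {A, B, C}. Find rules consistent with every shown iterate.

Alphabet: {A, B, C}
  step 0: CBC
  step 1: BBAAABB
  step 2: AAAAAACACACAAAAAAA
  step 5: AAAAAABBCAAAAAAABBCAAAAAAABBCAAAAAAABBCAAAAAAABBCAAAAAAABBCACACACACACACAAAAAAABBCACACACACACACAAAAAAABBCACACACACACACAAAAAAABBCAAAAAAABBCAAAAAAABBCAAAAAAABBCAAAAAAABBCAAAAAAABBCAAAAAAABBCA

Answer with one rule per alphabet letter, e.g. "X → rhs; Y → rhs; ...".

A->CA, B->AAA, C->BB

  step 1 ⇒ step 2: BBAAABB ⇒ AAA·AAA·CA·CA·CA·AAA·AAA
    A ↦ CA
    B ↦ AAA
  step 0 ⇒ step 1: CBC ⇒ BB·AAA·BB
    C ↦ BB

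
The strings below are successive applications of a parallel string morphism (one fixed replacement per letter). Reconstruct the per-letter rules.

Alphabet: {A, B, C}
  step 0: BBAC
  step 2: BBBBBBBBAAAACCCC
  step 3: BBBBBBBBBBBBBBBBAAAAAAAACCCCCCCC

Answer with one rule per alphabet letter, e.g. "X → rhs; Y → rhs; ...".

A->AA, B->BB, C->CC

  step 2 ⇒ step 3: BBBBBBBBAAAACCCC ⇒ BB·BB·BB·BB·BB·BB·BB·BB·AA·AA·AA·AA·CC·CC·CC·CC
    A ↦ AA
    B ↦ BB
    C ↦ CC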